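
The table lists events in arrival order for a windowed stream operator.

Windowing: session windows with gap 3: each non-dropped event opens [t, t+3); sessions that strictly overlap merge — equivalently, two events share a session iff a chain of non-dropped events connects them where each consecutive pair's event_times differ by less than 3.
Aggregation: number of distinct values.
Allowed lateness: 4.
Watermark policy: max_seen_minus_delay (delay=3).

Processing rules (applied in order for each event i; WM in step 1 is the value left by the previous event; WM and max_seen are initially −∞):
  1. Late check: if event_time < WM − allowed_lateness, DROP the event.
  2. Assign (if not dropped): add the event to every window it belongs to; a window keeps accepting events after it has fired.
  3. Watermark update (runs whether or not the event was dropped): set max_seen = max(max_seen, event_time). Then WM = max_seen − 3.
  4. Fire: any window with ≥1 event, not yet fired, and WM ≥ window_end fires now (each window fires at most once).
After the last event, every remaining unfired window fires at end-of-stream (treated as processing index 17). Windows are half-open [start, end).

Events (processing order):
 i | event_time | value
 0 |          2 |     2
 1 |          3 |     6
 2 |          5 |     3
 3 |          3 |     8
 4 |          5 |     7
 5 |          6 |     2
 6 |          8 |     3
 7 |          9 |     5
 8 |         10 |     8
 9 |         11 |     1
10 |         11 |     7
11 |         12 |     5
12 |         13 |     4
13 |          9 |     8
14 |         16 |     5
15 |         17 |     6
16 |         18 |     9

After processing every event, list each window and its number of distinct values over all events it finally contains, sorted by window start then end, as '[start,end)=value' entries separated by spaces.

i=0 t=2 v=2: → [2,5); WM=-1
i=1 t=3 v=6: → [2,6); WM=0
i=2 t=5 v=3: → [2,8); WM=2
i=3 t=3 v=8: → [2,8); WM=2
i=4 t=5 v=7: → [2,8); WM=2
i=5 t=6 v=2: → [2,9); WM=3
i=6 t=8 v=3: → [2,11); WM=5
i=7 t=9 v=5: → [2,12); WM=6
i=8 t=10 v=8: → [2,13); WM=7
i=9 t=11 v=1: → [2,14); WM=8
i=10 t=11 v=7: → [2,14); WM=8
i=11 t=12 v=5: → [2,15); WM=9
i=12 t=13 v=4: → [2,16); WM=10
i=13 t=9 v=8: → [2,16); WM=10
i=14 t=16 v=5: → [16,19); WM=13
i=15 t=17 v=6: → [16,20); WM=14
i=16 t=18 v=9: → [16,21); WM=15

[2,16)=8 [16,21)=3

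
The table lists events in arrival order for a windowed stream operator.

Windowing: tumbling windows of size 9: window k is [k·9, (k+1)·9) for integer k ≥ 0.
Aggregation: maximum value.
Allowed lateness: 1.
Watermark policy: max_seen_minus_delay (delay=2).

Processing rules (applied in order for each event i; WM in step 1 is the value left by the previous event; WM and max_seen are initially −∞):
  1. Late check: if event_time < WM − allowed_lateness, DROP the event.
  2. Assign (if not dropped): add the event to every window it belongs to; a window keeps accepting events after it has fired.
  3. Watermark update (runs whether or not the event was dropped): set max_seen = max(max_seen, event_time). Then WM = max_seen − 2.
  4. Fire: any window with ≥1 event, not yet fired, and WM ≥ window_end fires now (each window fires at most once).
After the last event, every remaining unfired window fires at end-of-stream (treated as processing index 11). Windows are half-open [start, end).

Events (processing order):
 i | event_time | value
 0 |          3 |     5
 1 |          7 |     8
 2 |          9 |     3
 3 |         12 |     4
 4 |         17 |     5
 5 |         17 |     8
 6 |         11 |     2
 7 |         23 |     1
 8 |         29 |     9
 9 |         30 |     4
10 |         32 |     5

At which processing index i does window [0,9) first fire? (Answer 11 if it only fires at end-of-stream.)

3

i=0 t=3 v=5: → [0,9); WM=1
i=1 t=7 v=8: → [0,9); WM=5
i=2 t=9 v=3: → [9,18); WM=7
i=3 t=12 v=4: → [9,18); WM=10; [0,9) fires=8
i=4 t=17 v=5: → [9,18); WM=15
i=5 t=17 v=8: → [9,18); WM=15
i=6 t=11 v=2: DROP (t<15-1); WM=15
i=7 t=23 v=1: → [18,27); WM=21; [9,18) fires=8
i=8 t=29 v=9: → [27,36); WM=27; [18,27) fires=1
i=9 t=30 v=4: → [27,36); WM=28
i=10 t=32 v=5: → [27,36); WM=30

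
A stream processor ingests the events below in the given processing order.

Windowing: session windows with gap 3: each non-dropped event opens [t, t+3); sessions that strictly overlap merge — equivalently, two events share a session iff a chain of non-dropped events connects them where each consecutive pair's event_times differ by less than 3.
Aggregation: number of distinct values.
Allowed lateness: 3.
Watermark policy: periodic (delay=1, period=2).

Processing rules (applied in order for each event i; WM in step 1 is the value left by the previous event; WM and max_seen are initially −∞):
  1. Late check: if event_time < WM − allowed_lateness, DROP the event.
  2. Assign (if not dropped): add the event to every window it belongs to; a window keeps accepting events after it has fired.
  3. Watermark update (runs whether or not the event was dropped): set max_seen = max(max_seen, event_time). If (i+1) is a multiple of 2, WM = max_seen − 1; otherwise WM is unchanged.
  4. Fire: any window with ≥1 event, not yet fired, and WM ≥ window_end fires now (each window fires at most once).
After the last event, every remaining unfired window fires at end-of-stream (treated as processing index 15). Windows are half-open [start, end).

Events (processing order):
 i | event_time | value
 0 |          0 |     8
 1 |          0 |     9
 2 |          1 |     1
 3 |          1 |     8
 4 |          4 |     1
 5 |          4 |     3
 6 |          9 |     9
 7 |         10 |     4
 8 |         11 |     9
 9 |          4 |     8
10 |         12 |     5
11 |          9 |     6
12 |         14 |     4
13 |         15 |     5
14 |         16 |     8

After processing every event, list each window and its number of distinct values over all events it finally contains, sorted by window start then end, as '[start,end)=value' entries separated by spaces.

i=0 t=0 v=8: → [0,3); WM=−∞
i=1 t=0 v=9: → [0,3); WM=-1
i=2 t=1 v=1: → [0,4); WM=-1
i=3 t=1 v=8: → [0,4); WM=0
i=4 t=4 v=1: → [4,7); WM=0
i=5 t=4 v=3: → [4,7); WM=3
i=6 t=9 v=9: → [9,12); WM=3
i=7 t=10 v=4: → [9,13); WM=9
i=8 t=11 v=9: → [9,14); WM=9
i=9 t=4 v=8: DROP (t<9-3); WM=10
i=10 t=12 v=5: → [9,15); WM=10
i=11 t=9 v=6: → [9,15); WM=11
i=12 t=14 v=4: → [9,17); WM=11
i=13 t=15 v=5: → [9,18); WM=14
i=14 t=16 v=8: → [9,19); WM=14

[0,4)=3 [4,7)=2 [9,19)=5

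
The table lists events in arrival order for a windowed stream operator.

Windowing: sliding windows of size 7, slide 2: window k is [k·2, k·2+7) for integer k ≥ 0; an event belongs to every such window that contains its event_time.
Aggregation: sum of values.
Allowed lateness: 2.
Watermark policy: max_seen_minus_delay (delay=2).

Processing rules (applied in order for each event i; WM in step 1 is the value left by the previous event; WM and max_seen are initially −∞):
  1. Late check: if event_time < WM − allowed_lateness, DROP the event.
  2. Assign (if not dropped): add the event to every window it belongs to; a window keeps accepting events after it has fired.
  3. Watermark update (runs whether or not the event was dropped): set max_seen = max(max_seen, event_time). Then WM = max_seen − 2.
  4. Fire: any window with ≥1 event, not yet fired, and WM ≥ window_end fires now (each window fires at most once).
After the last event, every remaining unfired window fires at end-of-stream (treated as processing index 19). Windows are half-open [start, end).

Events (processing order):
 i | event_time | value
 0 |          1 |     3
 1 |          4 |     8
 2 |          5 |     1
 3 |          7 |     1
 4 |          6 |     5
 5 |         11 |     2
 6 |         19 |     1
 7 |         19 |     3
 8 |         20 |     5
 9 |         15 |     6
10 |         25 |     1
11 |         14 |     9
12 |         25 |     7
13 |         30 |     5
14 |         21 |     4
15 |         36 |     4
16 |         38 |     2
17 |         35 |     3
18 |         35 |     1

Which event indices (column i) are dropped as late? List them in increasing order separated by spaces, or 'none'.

9 11 14

i=0 t=1 v=3: → [0,7); WM=-1
i=1 t=4 v=8: → [4,11),[2,9),[0,7); WM=2
i=2 t=5 v=1: → [4,11),[2,9),[0,7); WM=3
i=3 t=7 v=1: → [6,13),[4,11),[2,9); WM=5
i=4 t=6 v=5: → [6,13),[4,11),[2,9),[0,7); WM=5
i=5 t=11 v=2: → [10,17),[8,15),[6,13); WM=9; [0,7) fires=17 [2,9) fires=15
i=6 t=19 v=1: → [18,25),[16,23),[14,21); WM=17; [4,11) fires=15 [6,13) fires=8 [8,15) fires=2 [10,17) fires=2
i=7 t=19 v=3: → [18,25),[16,23),[14,21); WM=17
i=8 t=20 v=5: → [20,27),[18,25),[16,23),[14,21); WM=18
i=9 t=15 v=6: DROP (t<18-2); WM=18
i=10 t=25 v=1: → [24,31),[22,29),[20,27); WM=23; [14,21) fires=9 [16,23) fires=9
i=11 t=14 v=9: DROP (t<23-2); WM=23
i=12 t=25 v=7: → [24,31),[22,29),[20,27); WM=23
i=13 t=30 v=5: → [30,37),[28,35),[26,33),[24,31); WM=28; [18,25) fires=9 [20,27) fires=13
i=14 t=21 v=4: DROP (t<28-2); WM=28
i=15 t=36 v=4: → [36,43),[34,41),[32,39),[30,37); WM=34; [22,29) fires=8 [24,31) fires=13 [26,33) fires=5
i=16 t=38 v=2: → [38,45),[36,43),[34,41),[32,39); WM=36; [28,35) fires=5
i=17 t=35 v=3: → [34,41),[32,39),[30,37); WM=36
i=18 t=35 v=1: → [34,41),[32,39),[30,37); WM=36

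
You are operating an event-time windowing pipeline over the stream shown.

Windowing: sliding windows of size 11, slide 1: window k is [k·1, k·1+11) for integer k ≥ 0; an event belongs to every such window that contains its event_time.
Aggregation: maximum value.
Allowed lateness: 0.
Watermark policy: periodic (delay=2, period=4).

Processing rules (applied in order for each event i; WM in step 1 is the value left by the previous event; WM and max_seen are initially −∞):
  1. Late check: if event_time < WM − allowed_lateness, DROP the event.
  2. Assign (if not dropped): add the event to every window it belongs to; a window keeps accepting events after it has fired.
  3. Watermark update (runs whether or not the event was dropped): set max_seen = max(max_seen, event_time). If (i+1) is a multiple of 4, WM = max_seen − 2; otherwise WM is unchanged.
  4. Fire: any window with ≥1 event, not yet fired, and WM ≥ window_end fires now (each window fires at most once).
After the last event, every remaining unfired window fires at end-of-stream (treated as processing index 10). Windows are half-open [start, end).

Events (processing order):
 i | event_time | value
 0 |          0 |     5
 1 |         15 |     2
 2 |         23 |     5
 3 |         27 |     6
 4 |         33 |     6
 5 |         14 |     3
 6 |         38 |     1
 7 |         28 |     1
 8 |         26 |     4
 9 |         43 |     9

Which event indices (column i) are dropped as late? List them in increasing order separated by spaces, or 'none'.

5 8

i=0 t=0 v=5: → [0,11); WM=−∞
i=1 t=15 v=2: → [15,26),[14,25),[13,24),[12,23),[11,22),[10,21),[9,20),[8,19),[7,18),[6,17),[5,16); WM=−∞
i=2 t=23 v=5: → [23,34),[22,33),[21,32),[20,31),[19,30),[18,29),[17,28),[16,27),[15,26),[14,25),[13,24); WM=−∞
i=3 t=27 v=6: → [27,38),[26,37),[25,36),[24,35),[23,34),[22,33),[21,32),[20,31),[19,30),[18,29),[17,28); WM=25; [0,11) fires=5 [5,16) fires=2 [6,17) fires=2 [7,18) fires=2 [8,19) fires=2 [9,20) fires=2 [10,21) fires=2 [11,22) fires=2 [12,23) fires=2 [13,24) fires=5 [14,25) fires=5
i=4 t=33 v=6: → [33,44),[32,43),[31,42),[30,41),[29,40),[28,39),[27,38),[26,37),[25,36),[24,35),[23,34); WM=25
i=5 t=14 v=3: DROP (t<25-0); WM=25
i=6 t=38 v=1: → [38,49),[37,48),[36,47),[35,46),[34,45),[33,44),[32,43),[31,42),[30,41),[29,40),[28,39); WM=25
i=7 t=28 v=1: → [28,39),[27,38),[26,37),[25,36),[24,35),[23,34),[22,33),[21,32),[20,31),[19,30),[18,29); WM=36; [15,26) fires=5 [16,27) fires=5 [17,28) fires=6 [18,29) fires=6 [19,30) fires=6 [20,31) fires=6 [21,32) fires=6 [22,33) fires=6 [23,34) fires=6 [24,35) fires=6 [25,36) fires=6
i=8 t=26 v=4: DROP (t<36-0); WM=36
i=9 t=43 v=9: → [43,54),[42,53),[41,52),[40,51),[39,50),[38,49),[37,48),[36,47),[35,46),[34,45),[33,44); WM=36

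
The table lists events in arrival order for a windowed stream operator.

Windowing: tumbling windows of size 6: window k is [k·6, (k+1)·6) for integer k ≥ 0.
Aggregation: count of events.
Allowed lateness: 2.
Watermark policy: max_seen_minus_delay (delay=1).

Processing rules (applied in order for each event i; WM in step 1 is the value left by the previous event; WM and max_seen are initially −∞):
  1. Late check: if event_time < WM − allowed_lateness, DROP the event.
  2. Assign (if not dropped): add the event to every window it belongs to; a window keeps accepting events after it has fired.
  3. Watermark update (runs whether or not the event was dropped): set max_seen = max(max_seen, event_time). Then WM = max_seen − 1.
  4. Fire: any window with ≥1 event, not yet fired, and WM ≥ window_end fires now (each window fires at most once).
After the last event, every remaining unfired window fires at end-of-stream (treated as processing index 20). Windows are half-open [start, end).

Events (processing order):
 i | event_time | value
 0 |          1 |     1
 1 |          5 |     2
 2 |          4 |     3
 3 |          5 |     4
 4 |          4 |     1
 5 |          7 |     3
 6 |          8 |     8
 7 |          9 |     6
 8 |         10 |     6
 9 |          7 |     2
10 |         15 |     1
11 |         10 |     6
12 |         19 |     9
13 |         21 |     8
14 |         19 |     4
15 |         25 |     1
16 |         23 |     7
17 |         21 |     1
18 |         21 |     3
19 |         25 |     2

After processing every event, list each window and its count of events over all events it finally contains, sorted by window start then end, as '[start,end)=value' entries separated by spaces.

[0,6)=5 [6,12)=5 [12,18)=1 [18,24)=4 [24,30)=2

i=0 t=1 v=1: → [0,6); WM=0
i=1 t=5 v=2: → [0,6); WM=4
i=2 t=4 v=3: → [0,6); WM=4
i=3 t=5 v=4: → [0,6); WM=4
i=4 t=4 v=1: → [0,6); WM=4
i=5 t=7 v=3: → [6,12); WM=6; [0,6) fires=5
i=6 t=8 v=8: → [6,12); WM=7
i=7 t=9 v=6: → [6,12); WM=8
i=8 t=10 v=6: → [6,12); WM=9
i=9 t=7 v=2: → [6,12); WM=9
i=10 t=15 v=1: → [12,18); WM=14; [6,12) fires=5
i=11 t=10 v=6: DROP (t<14-2); WM=14
i=12 t=19 v=9: → [18,24); WM=18; [12,18) fires=1
i=13 t=21 v=8: → [18,24); WM=20
i=14 t=19 v=4: → [18,24); WM=20
i=15 t=25 v=1: → [24,30); WM=24; [18,24) fires=3
i=16 t=23 v=7: → [18,24); WM=24
i=17 t=21 v=1: DROP (t<24-2); WM=24
i=18 t=21 v=3: DROP (t<24-2); WM=24
i=19 t=25 v=2: → [24,30); WM=24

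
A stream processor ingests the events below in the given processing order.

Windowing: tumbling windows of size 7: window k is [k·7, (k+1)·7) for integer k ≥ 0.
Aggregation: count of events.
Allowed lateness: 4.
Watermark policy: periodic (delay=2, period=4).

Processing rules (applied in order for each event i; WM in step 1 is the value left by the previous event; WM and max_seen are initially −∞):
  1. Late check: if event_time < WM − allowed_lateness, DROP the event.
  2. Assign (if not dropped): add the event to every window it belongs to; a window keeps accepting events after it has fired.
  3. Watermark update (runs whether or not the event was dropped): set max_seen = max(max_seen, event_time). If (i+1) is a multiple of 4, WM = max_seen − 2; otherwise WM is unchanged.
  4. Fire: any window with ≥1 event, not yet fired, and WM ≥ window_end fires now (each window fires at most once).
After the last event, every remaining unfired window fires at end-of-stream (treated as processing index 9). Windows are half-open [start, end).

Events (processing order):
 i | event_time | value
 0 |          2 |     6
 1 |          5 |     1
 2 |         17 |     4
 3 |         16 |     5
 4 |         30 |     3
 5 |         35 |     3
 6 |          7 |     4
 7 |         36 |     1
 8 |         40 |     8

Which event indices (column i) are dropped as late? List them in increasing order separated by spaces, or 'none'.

6

i=0 t=2 v=6: → [0,7); WM=−∞
i=1 t=5 v=1: → [0,7); WM=−∞
i=2 t=17 v=4: → [14,21); WM=−∞
i=3 t=16 v=5: → [14,21); WM=15; [0,7) fires=2
i=4 t=30 v=3: → [28,35); WM=15
i=5 t=35 v=3: → [35,42); WM=15
i=6 t=7 v=4: DROP (t<15-4); WM=15
i=7 t=36 v=1: → [35,42); WM=34; [14,21) fires=2
i=8 t=40 v=8: → [35,42); WM=34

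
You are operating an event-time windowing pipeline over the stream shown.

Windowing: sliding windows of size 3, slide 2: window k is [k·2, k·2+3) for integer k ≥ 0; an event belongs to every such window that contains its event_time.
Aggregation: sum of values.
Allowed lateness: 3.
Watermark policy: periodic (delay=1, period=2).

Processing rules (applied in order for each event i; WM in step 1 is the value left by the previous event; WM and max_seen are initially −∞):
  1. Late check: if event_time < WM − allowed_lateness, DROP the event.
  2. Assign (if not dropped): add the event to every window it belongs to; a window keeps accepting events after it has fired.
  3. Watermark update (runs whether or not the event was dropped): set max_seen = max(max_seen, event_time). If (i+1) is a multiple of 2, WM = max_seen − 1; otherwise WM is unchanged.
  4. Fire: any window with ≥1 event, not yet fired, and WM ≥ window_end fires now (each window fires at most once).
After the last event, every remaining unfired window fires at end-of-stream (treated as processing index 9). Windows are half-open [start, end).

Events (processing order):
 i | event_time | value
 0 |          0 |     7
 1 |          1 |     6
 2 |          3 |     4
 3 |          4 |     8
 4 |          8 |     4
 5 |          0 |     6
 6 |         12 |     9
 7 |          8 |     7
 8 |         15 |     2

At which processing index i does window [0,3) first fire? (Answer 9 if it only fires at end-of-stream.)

i=0 t=0 v=7: → [0,3); WM=−∞
i=1 t=1 v=6: → [0,3); WM=0
i=2 t=3 v=4: → [2,5); WM=0
i=3 t=4 v=8: → [4,7),[2,5); WM=3; [0,3) fires=13
i=4 t=8 v=4: → [8,11),[6,9); WM=3
i=5 t=0 v=6: → [0,3); WM=7; [2,5) fires=12 [4,7) fires=8
i=6 t=12 v=9: → [12,15),[10,13); WM=7
i=7 t=8 v=7: → [8,11),[6,9); WM=11; [6,9) fires=11 [8,11) fires=11
i=8 t=15 v=2: → [14,17); WM=11

3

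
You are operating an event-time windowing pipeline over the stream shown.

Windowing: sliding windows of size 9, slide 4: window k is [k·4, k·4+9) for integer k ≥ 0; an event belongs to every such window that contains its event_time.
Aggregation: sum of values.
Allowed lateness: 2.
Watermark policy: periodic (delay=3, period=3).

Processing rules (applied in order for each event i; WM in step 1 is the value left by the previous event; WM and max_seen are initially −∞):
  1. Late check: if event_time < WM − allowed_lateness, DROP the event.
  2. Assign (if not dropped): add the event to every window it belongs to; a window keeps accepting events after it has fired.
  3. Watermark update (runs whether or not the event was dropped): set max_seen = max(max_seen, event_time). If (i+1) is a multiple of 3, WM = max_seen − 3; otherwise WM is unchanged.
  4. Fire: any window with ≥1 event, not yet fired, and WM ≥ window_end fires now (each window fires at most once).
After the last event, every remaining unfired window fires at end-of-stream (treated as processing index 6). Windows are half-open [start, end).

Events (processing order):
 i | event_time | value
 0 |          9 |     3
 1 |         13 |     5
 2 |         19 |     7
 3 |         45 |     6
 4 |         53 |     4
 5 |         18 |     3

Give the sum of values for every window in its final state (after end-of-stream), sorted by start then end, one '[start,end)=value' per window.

i=0 t=9 v=3: → [8,17),[4,13); WM=−∞
i=1 t=13 v=5: → [12,21),[8,17); WM=−∞
i=2 t=19 v=7: → [16,25),[12,21); WM=16; [4,13) fires=3
i=3 t=45 v=6: → [44,53),[40,49); WM=16
i=4 t=53 v=4: → [52,61),[48,57); WM=16
i=5 t=18 v=3: → [16,25),[12,21); WM=50; [8,17) fires=8 [12,21) fires=15 [16,25) fires=10 [40,49) fires=6

[4,13)=3 [8,17)=8 [12,21)=15 [16,25)=10 [40,49)=6 [44,53)=6 [48,57)=4 [52,61)=4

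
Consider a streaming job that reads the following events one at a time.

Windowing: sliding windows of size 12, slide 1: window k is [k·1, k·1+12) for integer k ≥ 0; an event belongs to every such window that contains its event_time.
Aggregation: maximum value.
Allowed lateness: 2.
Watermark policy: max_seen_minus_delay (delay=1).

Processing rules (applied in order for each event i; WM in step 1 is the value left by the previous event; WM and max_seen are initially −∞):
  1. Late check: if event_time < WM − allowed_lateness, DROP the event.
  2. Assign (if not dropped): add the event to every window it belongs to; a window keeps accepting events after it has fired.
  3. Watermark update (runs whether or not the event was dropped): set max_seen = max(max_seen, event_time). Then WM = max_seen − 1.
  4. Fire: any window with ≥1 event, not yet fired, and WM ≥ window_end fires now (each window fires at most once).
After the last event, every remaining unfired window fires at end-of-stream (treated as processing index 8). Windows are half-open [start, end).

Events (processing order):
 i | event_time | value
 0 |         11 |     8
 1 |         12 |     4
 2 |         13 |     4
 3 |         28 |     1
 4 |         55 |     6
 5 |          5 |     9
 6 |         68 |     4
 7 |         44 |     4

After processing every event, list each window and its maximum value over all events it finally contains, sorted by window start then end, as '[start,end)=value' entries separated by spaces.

i=0 t=11 v=8: → [11,23),[10,22),[9,21),[8,20),[7,19),[6,18),[5,17),[4,16),[3,15),[2,14),[1,13),[0,12); WM=10
i=1 t=12 v=4: → [12,24),[11,23),[10,22),[9,21),[8,20),[7,19),[6,18),[5,17),[4,16),[3,15),[2,14),[1,13); WM=11
i=2 t=13 v=4: → [13,25),[12,24),[11,23),[10,22),[9,21),[8,20),[7,19),[6,18),[5,17),[4,16),[3,15),[2,14); WM=12; [0,12) fires=8
i=3 t=28 v=1: → [28,40),[27,39),[26,38),[25,37),[24,36),[23,35),[22,34),[21,33),[20,32),[19,31),[18,30),[17,29); WM=27; [1,13) fires=8 [2,14) fires=8 [3,15) fires=8 [4,16) fires=8 [5,17) fires=8 [6,18) fires=8 [7,19) fires=8 [8,20) fires=8 [9,21) fires=8 [10,22) fires=8 [11,23) fires=8 [12,24) fires=4 [13,25) fires=4
i=4 t=55 v=6: → [55,67),[54,66),[53,65),[52,64),[51,63),[50,62),[49,61),[48,60),[47,59),[46,58),[45,57),[44,56); WM=54; [17,29) fires=1 [18,30) fires=1 [19,31) fires=1 [20,32) fires=1 [21,33) fires=1 [22,34) fires=1 [23,35) fires=1 [24,36) fires=1 [25,37) fires=1 [26,38) fires=1 [27,39) fires=1 [28,40) fires=1
i=5 t=5 v=9: DROP (t<54-2); WM=54
i=6 t=68 v=4: → [68,80),[67,79),[66,78),[65,77),[64,76),[63,75),[62,74),[61,73),[60,72),[59,71),[58,70),[57,69); WM=67; [44,56) fires=6 [45,57) fires=6 [46,58) fires=6 [47,59) fires=6 [48,60) fires=6 [49,61) fires=6 [50,62) fires=6 [51,63) fires=6 [52,64) fires=6 [53,65) fires=6 [54,66) fires=6 [55,67) fires=6
i=7 t=44 v=4: DROP (t<67-2); WM=67

[0,12)=8 [1,13)=8 [2,14)=8 [3,15)=8 [4,16)=8 [5,17)=8 [6,18)=8 [7,19)=8 [8,20)=8 [9,21)=8 [10,22)=8 [11,23)=8 [12,24)=4 [13,25)=4 [17,29)=1 [18,30)=1 [19,31)=1 [20,32)=1 [21,33)=1 [22,34)=1 [23,35)=1 [24,36)=1 [25,37)=1 [26,38)=1 [27,39)=1 [28,40)=1 [44,56)=6 [45,57)=6 [46,58)=6 [47,59)=6 [48,60)=6 [49,61)=6 [50,62)=6 [51,63)=6 [52,64)=6 [53,65)=6 [54,66)=6 [55,67)=6 [57,69)=4 [58,70)=4 [59,71)=4 [60,72)=4 [61,73)=4 [62,74)=4 [63,75)=4 [64,76)=4 [65,77)=4 [66,78)=4 [67,79)=4 [68,80)=4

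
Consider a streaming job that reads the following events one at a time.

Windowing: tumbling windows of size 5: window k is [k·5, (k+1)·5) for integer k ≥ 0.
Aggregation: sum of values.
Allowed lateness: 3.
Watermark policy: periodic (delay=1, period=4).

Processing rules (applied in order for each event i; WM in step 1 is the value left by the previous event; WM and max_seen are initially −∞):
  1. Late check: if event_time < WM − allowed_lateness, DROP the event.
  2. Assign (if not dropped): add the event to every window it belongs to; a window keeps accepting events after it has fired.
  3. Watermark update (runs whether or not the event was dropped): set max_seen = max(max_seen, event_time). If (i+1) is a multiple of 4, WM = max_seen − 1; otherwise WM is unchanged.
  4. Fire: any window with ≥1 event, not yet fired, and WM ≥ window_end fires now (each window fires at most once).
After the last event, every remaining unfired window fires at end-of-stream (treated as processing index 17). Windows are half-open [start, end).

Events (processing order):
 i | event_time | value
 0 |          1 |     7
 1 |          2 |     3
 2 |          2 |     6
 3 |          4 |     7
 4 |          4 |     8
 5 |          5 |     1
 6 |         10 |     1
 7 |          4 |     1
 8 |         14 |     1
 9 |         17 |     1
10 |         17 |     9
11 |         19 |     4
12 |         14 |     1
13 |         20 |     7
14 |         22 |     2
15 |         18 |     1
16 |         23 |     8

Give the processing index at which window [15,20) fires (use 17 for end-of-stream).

15

i=0 t=1 v=7: → [0,5); WM=−∞
i=1 t=2 v=3: → [0,5); WM=−∞
i=2 t=2 v=6: → [0,5); WM=−∞
i=3 t=4 v=7: → [0,5); WM=3
i=4 t=4 v=8: → [0,5); WM=3
i=5 t=5 v=1: → [5,10); WM=3
i=6 t=10 v=1: → [10,15); WM=3
i=7 t=4 v=1: → [0,5); WM=9; [0,5) fires=32
i=8 t=14 v=1: → [10,15); WM=9
i=9 t=17 v=1: → [15,20); WM=9
i=10 t=17 v=9: → [15,20); WM=9
i=11 t=19 v=4: → [15,20); WM=18; [5,10) fires=1 [10,15) fires=2
i=12 t=14 v=1: DROP (t<18-3); WM=18
i=13 t=20 v=7: → [20,25); WM=18
i=14 t=22 v=2: → [20,25); WM=18
i=15 t=18 v=1: → [15,20); WM=21; [15,20) fires=15
i=16 t=23 v=8: → [20,25); WM=21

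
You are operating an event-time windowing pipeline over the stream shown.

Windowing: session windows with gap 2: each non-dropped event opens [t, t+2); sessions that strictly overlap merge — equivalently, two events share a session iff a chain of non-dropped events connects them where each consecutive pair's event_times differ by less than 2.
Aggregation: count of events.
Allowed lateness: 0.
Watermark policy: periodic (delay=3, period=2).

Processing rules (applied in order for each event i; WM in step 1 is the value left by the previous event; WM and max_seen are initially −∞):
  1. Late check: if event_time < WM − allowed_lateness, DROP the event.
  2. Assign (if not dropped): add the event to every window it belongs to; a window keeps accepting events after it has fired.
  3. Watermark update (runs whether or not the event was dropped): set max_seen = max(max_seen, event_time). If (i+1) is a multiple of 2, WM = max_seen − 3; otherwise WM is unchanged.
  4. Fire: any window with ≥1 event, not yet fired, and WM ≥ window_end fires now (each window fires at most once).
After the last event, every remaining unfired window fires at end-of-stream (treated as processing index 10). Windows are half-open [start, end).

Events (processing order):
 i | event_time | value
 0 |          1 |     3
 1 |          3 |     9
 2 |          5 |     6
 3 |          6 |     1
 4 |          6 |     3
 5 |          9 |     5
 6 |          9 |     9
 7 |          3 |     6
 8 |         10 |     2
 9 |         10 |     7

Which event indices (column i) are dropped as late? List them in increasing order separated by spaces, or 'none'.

i=0 t=1 v=3: → [1,3); WM=−∞
i=1 t=3 v=9: → [3,5); WM=0
i=2 t=5 v=6: → [5,7); WM=0
i=3 t=6 v=1: → [5,8); WM=3
i=4 t=6 v=3: → [5,8); WM=3
i=5 t=9 v=5: → [9,11); WM=6
i=6 t=9 v=9: → [9,11); WM=6
i=7 t=3 v=6: DROP (t<6-0); WM=6
i=8 t=10 v=2: → [9,12); WM=6
i=9 t=10 v=7: → [9,12); WM=7

7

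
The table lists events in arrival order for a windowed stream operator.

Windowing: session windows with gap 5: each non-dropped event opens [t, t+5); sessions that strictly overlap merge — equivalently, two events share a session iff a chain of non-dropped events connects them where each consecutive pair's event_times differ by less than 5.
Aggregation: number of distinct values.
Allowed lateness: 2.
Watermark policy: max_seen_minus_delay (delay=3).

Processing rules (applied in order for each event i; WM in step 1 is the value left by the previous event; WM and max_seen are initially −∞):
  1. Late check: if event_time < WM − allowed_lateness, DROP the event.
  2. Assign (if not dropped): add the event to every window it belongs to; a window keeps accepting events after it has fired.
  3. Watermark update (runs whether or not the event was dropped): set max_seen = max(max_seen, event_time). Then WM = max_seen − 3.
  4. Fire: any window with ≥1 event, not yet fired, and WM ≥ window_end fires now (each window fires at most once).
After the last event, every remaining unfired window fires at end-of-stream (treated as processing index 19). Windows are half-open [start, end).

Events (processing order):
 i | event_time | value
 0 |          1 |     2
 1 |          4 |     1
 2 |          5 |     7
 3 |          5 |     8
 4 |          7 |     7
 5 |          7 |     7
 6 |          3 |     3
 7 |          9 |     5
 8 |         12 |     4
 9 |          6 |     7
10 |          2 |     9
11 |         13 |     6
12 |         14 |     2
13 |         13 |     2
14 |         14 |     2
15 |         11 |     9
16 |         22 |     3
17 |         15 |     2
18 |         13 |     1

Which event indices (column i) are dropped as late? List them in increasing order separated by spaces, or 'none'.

9 10 17 18

i=0 t=1 v=2: → [1,6); WM=-2
i=1 t=4 v=1: → [1,9); WM=1
i=2 t=5 v=7: → [1,10); WM=2
i=3 t=5 v=8: → [1,10); WM=2
i=4 t=7 v=7: → [1,12); WM=4
i=5 t=7 v=7: → [1,12); WM=4
i=6 t=3 v=3: → [1,12); WM=4
i=7 t=9 v=5: → [1,14); WM=6
i=8 t=12 v=4: → [1,17); WM=9
i=9 t=6 v=7: DROP (t<9-2); WM=9
i=10 t=2 v=9: DROP (t<9-2); WM=9
i=11 t=13 v=6: → [1,18); WM=10
i=12 t=14 v=2: → [1,19); WM=11
i=13 t=13 v=2: → [1,19); WM=11
i=14 t=14 v=2: → [1,19); WM=11
i=15 t=11 v=9: → [1,19); WM=11
i=16 t=22 v=3: → [22,27); WM=19
i=17 t=15 v=2: DROP (t<19-2); WM=19
i=18 t=13 v=1: DROP (t<19-2); WM=19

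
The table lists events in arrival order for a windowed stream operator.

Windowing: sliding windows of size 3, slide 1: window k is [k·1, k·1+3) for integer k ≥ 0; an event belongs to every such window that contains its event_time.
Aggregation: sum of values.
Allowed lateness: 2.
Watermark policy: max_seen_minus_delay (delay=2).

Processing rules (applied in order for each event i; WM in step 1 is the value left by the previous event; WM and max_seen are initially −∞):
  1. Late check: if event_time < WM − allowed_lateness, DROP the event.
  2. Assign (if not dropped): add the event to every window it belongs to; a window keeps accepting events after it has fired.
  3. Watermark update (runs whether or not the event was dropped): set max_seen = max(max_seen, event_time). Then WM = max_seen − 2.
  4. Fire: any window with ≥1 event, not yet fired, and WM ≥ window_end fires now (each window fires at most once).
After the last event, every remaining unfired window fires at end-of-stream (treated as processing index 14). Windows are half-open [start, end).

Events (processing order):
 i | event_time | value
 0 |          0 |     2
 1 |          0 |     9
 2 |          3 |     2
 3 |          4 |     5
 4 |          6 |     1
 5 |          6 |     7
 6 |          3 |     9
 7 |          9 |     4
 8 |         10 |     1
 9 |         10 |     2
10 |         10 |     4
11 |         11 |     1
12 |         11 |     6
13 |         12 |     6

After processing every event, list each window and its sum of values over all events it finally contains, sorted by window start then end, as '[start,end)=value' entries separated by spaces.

i=0 t=0 v=2: → [0,3); WM=-2
i=1 t=0 v=9: → [0,3); WM=-2
i=2 t=3 v=2: → [3,6),[2,5),[1,4); WM=1
i=3 t=4 v=5: → [4,7),[3,6),[2,5); WM=2
i=4 t=6 v=1: → [6,9),[5,8),[4,7); WM=4; [0,3) fires=11 [1,4) fires=2
i=5 t=6 v=7: → [6,9),[5,8),[4,7); WM=4
i=6 t=3 v=9: → [3,6),[2,5),[1,4); WM=4
i=7 t=9 v=4: → [9,12),[8,11),[7,10); WM=7; [2,5) fires=16 [3,6) fires=16 [4,7) fires=13
i=8 t=10 v=1: → [10,13),[9,12),[8,11); WM=8; [5,8) fires=8
i=9 t=10 v=2: → [10,13),[9,12),[8,11); WM=8
i=10 t=10 v=4: → [10,13),[9,12),[8,11); WM=8
i=11 t=11 v=1: → [11,14),[10,13),[9,12); WM=9; [6,9) fires=8
i=12 t=11 v=6: → [11,14),[10,13),[9,12); WM=9
i=13 t=12 v=6: → [12,15),[11,14),[10,13); WM=10; [7,10) fires=4

[0,3)=11 [1,4)=11 [2,5)=16 [3,6)=16 [4,7)=13 [5,8)=8 [6,9)=8 [7,10)=4 [8,11)=11 [9,12)=18 [10,13)=20 [11,14)=13 [12,15)=6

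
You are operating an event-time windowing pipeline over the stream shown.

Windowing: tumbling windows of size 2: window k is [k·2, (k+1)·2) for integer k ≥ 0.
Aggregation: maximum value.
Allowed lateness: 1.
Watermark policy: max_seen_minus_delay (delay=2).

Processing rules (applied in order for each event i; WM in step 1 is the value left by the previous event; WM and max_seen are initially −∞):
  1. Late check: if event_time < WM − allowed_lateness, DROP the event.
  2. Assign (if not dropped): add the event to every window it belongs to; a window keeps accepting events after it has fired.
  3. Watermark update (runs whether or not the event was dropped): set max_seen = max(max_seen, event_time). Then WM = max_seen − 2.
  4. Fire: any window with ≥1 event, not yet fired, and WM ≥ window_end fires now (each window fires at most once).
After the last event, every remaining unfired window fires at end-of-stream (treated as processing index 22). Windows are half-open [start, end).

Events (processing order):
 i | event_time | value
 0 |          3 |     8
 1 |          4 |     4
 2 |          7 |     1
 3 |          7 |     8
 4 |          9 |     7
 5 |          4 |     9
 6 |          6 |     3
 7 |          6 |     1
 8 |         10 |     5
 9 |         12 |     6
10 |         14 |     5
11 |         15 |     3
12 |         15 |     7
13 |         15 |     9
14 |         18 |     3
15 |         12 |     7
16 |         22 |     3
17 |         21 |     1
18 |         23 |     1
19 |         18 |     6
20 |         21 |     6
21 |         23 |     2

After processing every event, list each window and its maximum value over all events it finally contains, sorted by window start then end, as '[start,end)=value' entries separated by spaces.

[2,4)=8 [4,6)=4 [6,8)=8 [8,10)=7 [10,12)=5 [12,14)=6 [14,16)=9 [18,20)=3 [20,22)=6 [22,24)=3

i=0 t=3 v=8: → [2,4); WM=1
i=1 t=4 v=4: → [4,6); WM=2
i=2 t=7 v=1: → [6,8); WM=5; [2,4) fires=8
i=3 t=7 v=8: → [6,8); WM=5
i=4 t=9 v=7: → [8,10); WM=7; [4,6) fires=4
i=5 t=4 v=9: DROP (t<7-1); WM=7
i=6 t=6 v=3: → [6,8); WM=7
i=7 t=6 v=1: → [6,8); WM=7
i=8 t=10 v=5: → [10,12); WM=8; [6,8) fires=8
i=9 t=12 v=6: → [12,14); WM=10; [8,10) fires=7
i=10 t=14 v=5: → [14,16); WM=12; [10,12) fires=5
i=11 t=15 v=3: → [14,16); WM=13
i=12 t=15 v=7: → [14,16); WM=13
i=13 t=15 v=9: → [14,16); WM=13
i=14 t=18 v=3: → [18,20); WM=16; [12,14) fires=6 [14,16) fires=9
i=15 t=12 v=7: DROP (t<16-1); WM=16
i=16 t=22 v=3: → [22,24); WM=20; [18,20) fires=3
i=17 t=21 v=1: → [20,22); WM=20
i=18 t=23 v=1: → [22,24); WM=21
i=19 t=18 v=6: DROP (t<21-1); WM=21
i=20 t=21 v=6: → [20,22); WM=21
i=21 t=23 v=2: → [22,24); WM=21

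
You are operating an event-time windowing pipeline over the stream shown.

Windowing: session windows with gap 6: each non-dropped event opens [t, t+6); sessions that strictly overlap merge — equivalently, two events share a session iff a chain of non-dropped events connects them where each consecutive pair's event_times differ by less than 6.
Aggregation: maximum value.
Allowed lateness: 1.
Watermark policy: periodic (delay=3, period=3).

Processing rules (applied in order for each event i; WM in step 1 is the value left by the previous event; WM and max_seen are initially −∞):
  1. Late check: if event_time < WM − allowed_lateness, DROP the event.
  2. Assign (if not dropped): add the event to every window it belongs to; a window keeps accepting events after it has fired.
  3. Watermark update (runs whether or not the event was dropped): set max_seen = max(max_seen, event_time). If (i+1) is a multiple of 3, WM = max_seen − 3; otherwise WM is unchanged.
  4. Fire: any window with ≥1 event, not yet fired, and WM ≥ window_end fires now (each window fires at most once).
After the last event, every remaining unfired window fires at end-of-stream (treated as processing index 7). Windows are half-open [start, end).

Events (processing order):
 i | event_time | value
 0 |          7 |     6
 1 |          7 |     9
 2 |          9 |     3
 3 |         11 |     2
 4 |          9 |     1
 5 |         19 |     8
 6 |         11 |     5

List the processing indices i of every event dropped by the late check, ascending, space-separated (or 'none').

6

i=0 t=7 v=6: → [7,13); WM=−∞
i=1 t=7 v=9: → [7,13); WM=−∞
i=2 t=9 v=3: → [7,15); WM=6
i=3 t=11 v=2: → [7,17); WM=6
i=4 t=9 v=1: → [7,17); WM=6
i=5 t=19 v=8: → [19,25); WM=16
i=6 t=11 v=5: DROP (t<16-1); WM=16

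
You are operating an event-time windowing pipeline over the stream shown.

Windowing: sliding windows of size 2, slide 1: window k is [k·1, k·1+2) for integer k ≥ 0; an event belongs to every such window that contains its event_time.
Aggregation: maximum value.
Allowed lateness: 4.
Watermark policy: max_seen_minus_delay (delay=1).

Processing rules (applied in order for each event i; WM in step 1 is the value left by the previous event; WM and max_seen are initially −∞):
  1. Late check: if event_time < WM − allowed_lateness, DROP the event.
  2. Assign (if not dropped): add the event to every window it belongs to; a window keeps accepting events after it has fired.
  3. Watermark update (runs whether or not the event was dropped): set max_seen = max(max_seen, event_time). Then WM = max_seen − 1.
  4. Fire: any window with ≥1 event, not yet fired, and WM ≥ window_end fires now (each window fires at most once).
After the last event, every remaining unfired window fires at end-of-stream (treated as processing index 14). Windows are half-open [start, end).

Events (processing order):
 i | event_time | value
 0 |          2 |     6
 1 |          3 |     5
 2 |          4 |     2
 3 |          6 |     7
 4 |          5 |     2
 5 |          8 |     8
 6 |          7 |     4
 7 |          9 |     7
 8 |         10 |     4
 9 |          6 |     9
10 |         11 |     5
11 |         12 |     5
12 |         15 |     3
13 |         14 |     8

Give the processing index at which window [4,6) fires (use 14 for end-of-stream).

i=0 t=2 v=6: → [2,4),[1,3); WM=1
i=1 t=3 v=5: → [3,5),[2,4); WM=2
i=2 t=4 v=2: → [4,6),[3,5); WM=3; [1,3) fires=6
i=3 t=6 v=7: → [6,8),[5,7); WM=5; [2,4) fires=6 [3,5) fires=5
i=4 t=5 v=2: → [5,7),[4,6); WM=5
i=5 t=8 v=8: → [8,10),[7,9); WM=7; [4,6) fires=2 [5,7) fires=7
i=6 t=7 v=4: → [7,9),[6,8); WM=7
i=7 t=9 v=7: → [9,11),[8,10); WM=8; [6,8) fires=7
i=8 t=10 v=4: → [10,12),[9,11); WM=9; [7,9) fires=8
i=9 t=6 v=9: → [6,8),[5,7); WM=9
i=10 t=11 v=5: → [11,13),[10,12); WM=10; [8,10) fires=8
i=11 t=12 v=5: → [12,14),[11,13); WM=11; [9,11) fires=7
i=12 t=15 v=3: → [15,17),[14,16); WM=14; [10,12) fires=5 [11,13) fires=5 [12,14) fires=5
i=13 t=14 v=8: → [14,16),[13,15); WM=14

5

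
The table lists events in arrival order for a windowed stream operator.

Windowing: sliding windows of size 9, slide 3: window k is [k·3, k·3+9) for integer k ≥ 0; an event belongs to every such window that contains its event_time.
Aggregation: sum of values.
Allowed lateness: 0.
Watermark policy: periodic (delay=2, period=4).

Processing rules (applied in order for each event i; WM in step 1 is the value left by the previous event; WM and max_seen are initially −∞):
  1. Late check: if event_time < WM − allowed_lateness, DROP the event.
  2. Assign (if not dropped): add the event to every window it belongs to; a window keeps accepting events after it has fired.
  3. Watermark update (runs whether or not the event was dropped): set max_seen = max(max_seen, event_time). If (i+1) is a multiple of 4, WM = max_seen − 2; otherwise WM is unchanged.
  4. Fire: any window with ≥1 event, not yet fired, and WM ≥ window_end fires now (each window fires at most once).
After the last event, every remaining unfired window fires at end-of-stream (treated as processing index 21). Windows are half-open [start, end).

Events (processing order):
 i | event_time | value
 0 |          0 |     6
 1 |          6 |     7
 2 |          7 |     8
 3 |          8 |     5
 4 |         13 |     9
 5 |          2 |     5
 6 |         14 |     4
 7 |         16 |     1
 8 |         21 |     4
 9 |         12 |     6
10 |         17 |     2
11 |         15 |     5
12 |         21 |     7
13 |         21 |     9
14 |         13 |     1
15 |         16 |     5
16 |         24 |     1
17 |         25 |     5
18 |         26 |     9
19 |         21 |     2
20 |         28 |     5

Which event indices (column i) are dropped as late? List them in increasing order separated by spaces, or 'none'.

i=0 t=0 v=6: → [0,9); WM=−∞
i=1 t=6 v=7: → [6,15),[3,12),[0,9); WM=−∞
i=2 t=7 v=8: → [6,15),[3,12),[0,9); WM=−∞
i=3 t=8 v=5: → [6,15),[3,12),[0,9); WM=6
i=4 t=13 v=9: → [12,21),[9,18),[6,15); WM=6
i=5 t=2 v=5: DROP (t<6-0); WM=6
i=6 t=14 v=4: → [12,21),[9,18),[6,15); WM=6
i=7 t=16 v=1: → [15,24),[12,21),[9,18); WM=14; [0,9) fires=26 [3,12) fires=20
i=8 t=21 v=4: → [21,30),[18,27),[15,24); WM=14
i=9 t=12 v=6: DROP (t<14-0); WM=14
i=10 t=17 v=2: → [15,24),[12,21),[9,18); WM=14
i=11 t=15 v=5: → [15,24),[12,21),[9,18); WM=19; [6,15) fires=33 [9,18) fires=21
i=12 t=21 v=7: → [21,30),[18,27),[15,24); WM=19
i=13 t=21 v=9: → [21,30),[18,27),[15,24); WM=19
i=14 t=13 v=1: DROP (t<19-0); WM=19
i=15 t=16 v=5: DROP (t<19-0); WM=19
i=16 t=24 v=1: → [24,33),[21,30),[18,27); WM=19
i=17 t=25 v=5: → [24,33),[21,30),[18,27); WM=19
i=18 t=26 v=9: → [24,33),[21,30),[18,27); WM=19
i=19 t=21 v=2: → [21,30),[18,27),[15,24); WM=24; [12,21) fires=21 [15,24) fires=30
i=20 t=28 v=5: → [27,36),[24,33),[21,30); WM=24

5 9 14 15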